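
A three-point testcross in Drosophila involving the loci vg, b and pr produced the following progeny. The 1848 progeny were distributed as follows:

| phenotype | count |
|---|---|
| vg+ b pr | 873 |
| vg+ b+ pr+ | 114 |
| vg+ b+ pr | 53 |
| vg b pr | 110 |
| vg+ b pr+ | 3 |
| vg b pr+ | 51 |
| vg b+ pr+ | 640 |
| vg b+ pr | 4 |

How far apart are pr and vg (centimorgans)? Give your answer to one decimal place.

The two most frequent reciprocal classes, vg+ b pr and vg b+ pr+, are the parental types, so the F1 was vg+ b pr / vg b+ pr+.
The two rarest classes, vg+ b pr+ and vg b+ pr, are the double crossovers. Comparing them with the parentals, only the pr allele has switched, so pr is the middle locus and the order is vg – pr – b.
Crossovers in the vg–pr interval produce the single-crossover classes vg b pr and vg+ b+ pr+ (110 + 114 = 224) plus the double crossovers (7).
RF(vg–pr) = (224 + 7) / 1848 = 231/1848 = 0.1250 → 12.5 centimorgans.

12.5 centimorgans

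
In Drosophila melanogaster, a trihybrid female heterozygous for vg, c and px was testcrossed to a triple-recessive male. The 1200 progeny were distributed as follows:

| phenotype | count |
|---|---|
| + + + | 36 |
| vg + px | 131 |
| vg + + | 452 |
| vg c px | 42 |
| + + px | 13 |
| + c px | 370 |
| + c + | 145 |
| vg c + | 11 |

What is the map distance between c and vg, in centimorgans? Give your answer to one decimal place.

8.5 centimorgans

The two most frequent reciprocal classes, vg + + and + c px, are the parental types, so the F1 was vg + + / + c px.
The two rarest classes, vg c + and + + px, are the double crossovers. Comparing them with the parentals, only the c allele has switched, so c is the middle locus and the order is vg – c – px.
Crossovers in the vg–c interval produce the single-crossover classes + + + and vg c px (36 + 42 = 78) plus the double crossovers (24).
RF(vg–c) = (78 + 24) / 1200 = 102/1200 = 0.0850 → 8.5 centimorgans.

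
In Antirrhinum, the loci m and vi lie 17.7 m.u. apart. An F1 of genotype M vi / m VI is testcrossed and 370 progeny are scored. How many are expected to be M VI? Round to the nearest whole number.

33

A map distance of 17.7 m.u. corresponds to a recombination frequency of 0.177.
The F1 is M vi / m VI, so M VI is a recombinant gamete class with expected frequency r/2 = 0.177/2 = 0.0885.
Expected number = 0.0885 × 370 = 32.74 ≈ 33.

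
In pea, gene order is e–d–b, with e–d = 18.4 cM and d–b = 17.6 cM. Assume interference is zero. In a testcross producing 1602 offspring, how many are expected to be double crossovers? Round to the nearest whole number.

Map distances give recombination frequencies of 0.184 and 0.176 for the two intervals.
With no interference, expected double-crossover frequency = 0.184 × 0.176 = 0.03238.
Expected number = 0.03238 × 1602 = 51.88 ≈ 52.

52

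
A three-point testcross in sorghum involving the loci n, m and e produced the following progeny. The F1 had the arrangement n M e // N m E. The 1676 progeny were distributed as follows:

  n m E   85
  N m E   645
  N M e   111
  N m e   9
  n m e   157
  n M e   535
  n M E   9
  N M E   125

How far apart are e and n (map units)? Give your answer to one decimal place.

The two rarest classes, n M E and N m e, are the double crossovers. Comparing them with the parentals, only the e allele has switched, so e is the middle locus and the order is m – e – n.
Crossovers in the e–n interval produce the single-crossover classes N M e and n m E (111 + 85 = 196) plus the double crossovers (18).
RF(e–n) = (196 + 18) / 1676 = 214/1676 = 0.1277 → 12.8 map units.

12.8 map units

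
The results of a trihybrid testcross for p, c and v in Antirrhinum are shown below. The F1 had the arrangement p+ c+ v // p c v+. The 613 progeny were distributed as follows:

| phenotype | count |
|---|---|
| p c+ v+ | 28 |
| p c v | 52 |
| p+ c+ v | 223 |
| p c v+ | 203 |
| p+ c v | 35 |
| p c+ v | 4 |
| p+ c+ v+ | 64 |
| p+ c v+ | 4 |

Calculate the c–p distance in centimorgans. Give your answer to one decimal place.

11.6 centimorgans

The two rarest classes, p c+ v and p+ c v+, are the double crossovers. Comparing them with the parentals, only the p allele has switched, so p is the middle locus and the order is v – p – c.
Crossovers in the p–c interval produce the single-crossover classes p+ c v and p c+ v+ (35 + 28 = 63) plus the double crossovers (8).
RF(p–c) = (63 + 8) / 613 = 71/613 = 0.1158 → 11.6 centimorgans.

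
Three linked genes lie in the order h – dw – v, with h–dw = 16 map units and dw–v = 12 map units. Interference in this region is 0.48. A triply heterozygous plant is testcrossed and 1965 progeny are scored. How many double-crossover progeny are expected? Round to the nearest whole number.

Map distances give recombination frequencies of 0.160 and 0.120 for the two intervals.
With interference 0.48 (so coincidence = 0.52), expected double-crossover frequency = 0.160 × 0.120 × 0.52 = 0.00998.
Expected number = 0.00998 × 1965 = 19.62 ≈ 20.

20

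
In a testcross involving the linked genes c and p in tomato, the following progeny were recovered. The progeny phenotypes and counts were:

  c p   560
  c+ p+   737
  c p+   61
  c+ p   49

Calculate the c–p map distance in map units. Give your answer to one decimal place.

The two most frequent classes, c+ p+ (737) and c p (560), are the parental types, so the F1 was c+ p+ / c p.
The recombinant classes are c+ p and c p+: 49 + 61 = 110.
Recombination frequency = 110/1407 = 0.0782 ≈ 7.8%, i.e. 7.8 map units.

7.8 map units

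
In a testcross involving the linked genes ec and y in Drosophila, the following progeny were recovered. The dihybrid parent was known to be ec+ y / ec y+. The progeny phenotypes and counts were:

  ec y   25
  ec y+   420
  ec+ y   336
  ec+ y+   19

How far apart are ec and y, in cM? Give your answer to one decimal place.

The recombinant classes are ec+ y+ and ec y: 19 + 25 = 44.
Recombination frequency = 44/800 = 0.0550 ≈ 5.5%, i.e. 5.5 cM.

5.5 cM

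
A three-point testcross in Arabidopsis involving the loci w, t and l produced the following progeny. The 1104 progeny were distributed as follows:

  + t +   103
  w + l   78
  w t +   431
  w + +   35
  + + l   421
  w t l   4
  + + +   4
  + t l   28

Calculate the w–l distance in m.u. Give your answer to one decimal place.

17.1 m.u.

The two most frequent reciprocal classes, w t + and + + l, are the parental types, so the F1 was w t + / + + l.
The two rarest classes, w t l and + + +, are the double crossovers. Comparing them with the parentals, only the l allele has switched, so l is the middle locus and the order is w – l – t.
Crossovers in the w–l interval produce the single-crossover classes + t + and w + l (103 + 78 = 181) plus the double crossovers (8).
RF(w–l) = (181 + 8) / 1104 = 189/1104 = 0.1712 → 17.1 m.u.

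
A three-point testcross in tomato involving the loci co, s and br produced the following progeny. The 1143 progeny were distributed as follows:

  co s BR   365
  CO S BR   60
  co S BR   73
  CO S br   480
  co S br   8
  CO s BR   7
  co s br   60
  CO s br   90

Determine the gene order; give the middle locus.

The two most frequent reciprocal classes, co s BR and CO S br, are the parental types, so the F1 was co s BR / CO S br.
The two rarest classes, CO s BR and co S br, are the double crossovers. Comparing them with the parentals, only the co allele has switched, so co is the middle locus and the order is s – co – br.

co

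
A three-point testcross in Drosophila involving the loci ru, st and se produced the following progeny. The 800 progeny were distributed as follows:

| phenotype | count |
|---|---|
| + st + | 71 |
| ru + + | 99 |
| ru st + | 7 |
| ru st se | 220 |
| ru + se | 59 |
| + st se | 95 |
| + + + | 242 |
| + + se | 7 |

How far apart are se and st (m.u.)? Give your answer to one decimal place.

18.0 m.u.

The two most frequent reciprocal classes, ru st se and + + +, are the parental types, so the F1 was ru st se / + + +.
The two rarest classes, ru st + and + + se, are the double crossovers. Comparing them with the parentals, only the se allele has switched, so se is the middle locus and the order is ru – se – st.
Crossovers in the se–st interval produce the single-crossover classes ru + se and + st + (59 + 71 = 130) plus the double crossovers (14).
RF(se–st) = (130 + 14) / 800 = 144/800 = 0.1800 → 18.0 m.u.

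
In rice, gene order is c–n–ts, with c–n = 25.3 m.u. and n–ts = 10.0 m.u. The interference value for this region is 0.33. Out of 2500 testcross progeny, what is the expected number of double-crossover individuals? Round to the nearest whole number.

42

Map distances give recombination frequencies of 0.253 and 0.100 for the two intervals.
With interference 0.33 (so coincidence = 0.67), expected double-crossover frequency = 0.253 × 0.100 × 0.67 = 0.01695.
Expected number = 0.01695 × 2500 = 42.38 ≈ 42.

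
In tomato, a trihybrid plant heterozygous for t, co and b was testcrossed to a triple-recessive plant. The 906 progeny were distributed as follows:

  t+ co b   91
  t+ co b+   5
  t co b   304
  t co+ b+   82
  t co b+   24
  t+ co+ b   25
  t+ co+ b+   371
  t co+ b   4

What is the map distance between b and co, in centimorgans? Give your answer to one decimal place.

6.4 centimorgans

The two most frequent reciprocal classes, t co b and t+ co+ b+, are the parental types, so the F1 was t co b / t+ co+ b+.
The two rarest classes, t co+ b and t+ co b+, are the double crossovers. Comparing them with the parentals, only the co allele has switched, so co is the middle locus and the order is t – co – b.
Crossovers in the co–b interval produce the single-crossover classes t co b+ and t+ co+ b (24 + 25 = 49) plus the double crossovers (9).
RF(co–b) = (49 + 9) / 906 = 58/906 = 0.0640 → 6.4 centimorgans.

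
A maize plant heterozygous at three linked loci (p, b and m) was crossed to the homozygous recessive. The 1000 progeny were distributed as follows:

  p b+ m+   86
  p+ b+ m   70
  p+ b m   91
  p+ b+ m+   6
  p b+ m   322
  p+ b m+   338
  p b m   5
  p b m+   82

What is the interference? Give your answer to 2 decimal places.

The two most frequent reciprocal classes, p b+ m and p+ b m+, are the parental types, so the F1 was p b+ m / p+ b m+.
The two rarest classes, p b m and p+ b+ m+, are the double crossovers. Comparing them with the parentals, only the b allele has switched, so b is the middle locus and the order is p – b – m.
p–b: (152 + 11)/1000 = 0.1630; b–m: (177 + 11)/1000 = 0.1880.
Expected DCO frequency = 0.1630 × 0.1880 ≈ 0.03064; observed = 11/1000 ≈ 0.01100.
Coefficient of coincidence = 0.01100/0.03064 ≈ 0.36; interference = 1 − 0.36 = 0.64.

0.64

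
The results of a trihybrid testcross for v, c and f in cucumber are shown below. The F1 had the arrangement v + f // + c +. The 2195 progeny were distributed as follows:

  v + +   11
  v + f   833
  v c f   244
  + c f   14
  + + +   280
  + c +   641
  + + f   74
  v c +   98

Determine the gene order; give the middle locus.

f

The two rarest classes, v + + and + c f, are the double crossovers. Comparing them with the parentals, only the f allele has switched, so f is the middle locus and the order is c – f – v.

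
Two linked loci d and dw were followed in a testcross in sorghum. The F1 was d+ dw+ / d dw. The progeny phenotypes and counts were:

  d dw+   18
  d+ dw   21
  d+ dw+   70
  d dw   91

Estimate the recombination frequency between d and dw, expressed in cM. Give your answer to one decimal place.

The recombinant classes are d+ dw and d dw+: 21 + 18 = 39.
Recombination frequency = 39/200 = 0.1950 ≈ 19.5%, i.e. 19.5 cM.

19.5 cM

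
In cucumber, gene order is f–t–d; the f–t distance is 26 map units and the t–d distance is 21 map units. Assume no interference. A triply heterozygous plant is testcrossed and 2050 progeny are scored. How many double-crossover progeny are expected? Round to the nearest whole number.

112

Map distances give recombination frequencies of 0.260 and 0.210 for the two intervals.
With no interference, expected double-crossover frequency = 0.260 × 0.210 = 0.05460.
Expected number = 0.05460 × 2050 = 111.93 ≈ 112.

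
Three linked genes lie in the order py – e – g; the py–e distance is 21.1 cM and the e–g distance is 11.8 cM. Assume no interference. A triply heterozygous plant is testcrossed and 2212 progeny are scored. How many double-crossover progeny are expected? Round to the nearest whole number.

55

Map distances give recombination frequencies of 0.211 and 0.118 for the two intervals.
With no interference, expected double-crossover frequency = 0.211 × 0.118 = 0.02490.
Expected number = 0.02490 × 2212 = 55.07 ≈ 55.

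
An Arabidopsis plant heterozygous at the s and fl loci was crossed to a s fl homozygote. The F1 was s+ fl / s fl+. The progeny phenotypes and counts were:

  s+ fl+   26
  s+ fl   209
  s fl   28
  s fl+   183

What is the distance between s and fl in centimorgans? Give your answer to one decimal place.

12.1 centimorgans

The recombinant classes are s+ fl+ and s fl: 26 + 28 = 54.
Recombination frequency = 54/446 = 0.1211 ≈ 12.1%, i.e. 12.1 centimorgans.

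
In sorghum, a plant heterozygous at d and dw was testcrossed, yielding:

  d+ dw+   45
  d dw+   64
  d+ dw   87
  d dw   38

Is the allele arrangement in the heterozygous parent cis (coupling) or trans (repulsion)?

trans

The two most frequent classes are d+ dw (87) and d dw+ (64); these are the parental (non-recombinant) types.
So the F1 carried d+ dw on one chromosome and d dw+ on the other — the recessive alleles are on opposite chromosomes (trans / repulsion).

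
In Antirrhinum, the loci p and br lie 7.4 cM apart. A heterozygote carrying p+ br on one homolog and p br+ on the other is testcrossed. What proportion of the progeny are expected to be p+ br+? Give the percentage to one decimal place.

A map distance of 7.4 cM corresponds to a recombination frequency of 0.074.
The F1 is p+ br / p br+, so p+ br+ is a recombinant gamete class with expected frequency r/2 = 0.074/2 = 0.0370.
That is 0.0370 = 3.7% of the progeny.

3.7%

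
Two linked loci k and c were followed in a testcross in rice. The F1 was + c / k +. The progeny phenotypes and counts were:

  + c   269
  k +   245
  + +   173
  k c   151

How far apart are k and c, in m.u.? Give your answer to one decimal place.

The recombinant classes are + + and k c: 173 + 151 = 324.
Recombination frequency = 324/838 = 0.3866 ≈ 38.7%, i.e. 38.7 m.u.

38.7 m.u.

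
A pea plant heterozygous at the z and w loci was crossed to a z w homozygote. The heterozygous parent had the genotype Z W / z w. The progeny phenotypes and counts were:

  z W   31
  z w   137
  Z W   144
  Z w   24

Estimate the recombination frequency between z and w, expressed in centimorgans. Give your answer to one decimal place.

16.4 centimorgans

The recombinant classes are Z w and z W: 24 + 31 = 55.
Recombination frequency = 55/336 = 0.1637 ≈ 16.4%, i.e. 16.4 centimorgans.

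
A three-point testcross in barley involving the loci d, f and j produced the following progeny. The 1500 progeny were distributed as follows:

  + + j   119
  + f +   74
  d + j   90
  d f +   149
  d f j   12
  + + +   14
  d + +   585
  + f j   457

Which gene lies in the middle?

The two most frequent reciprocal classes, d + + and + f j, are the parental types, so the F1 was d + + / + f j.
The two rarest classes, + + + and d f j, are the double crossovers. Comparing them with the parentals, only the d allele has switched, so d is the middle locus and the order is f – d – j.

d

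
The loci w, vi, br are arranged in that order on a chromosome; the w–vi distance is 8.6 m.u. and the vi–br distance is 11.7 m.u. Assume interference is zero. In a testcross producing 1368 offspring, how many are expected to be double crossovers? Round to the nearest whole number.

Map distances give recombination frequencies of 0.086 and 0.117 for the two intervals.
With no interference, expected double-crossover frequency = 0.086 × 0.117 = 0.01006.
Expected number = 0.01006 × 1368 = 13.76 ≈ 14.

14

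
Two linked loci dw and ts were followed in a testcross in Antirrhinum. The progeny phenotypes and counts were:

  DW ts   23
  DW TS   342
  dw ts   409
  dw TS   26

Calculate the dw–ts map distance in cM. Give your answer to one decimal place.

The two most frequent classes, DW TS (342) and dw ts (409), are the parental types, so the F1 was DW TS / dw ts.
The recombinant classes are DW ts and dw TS: 23 + 26 = 49.
Recombination frequency = 49/800 = 0.0612 ≈ 6.1%, i.e. 6.1 cM.

6.1 cM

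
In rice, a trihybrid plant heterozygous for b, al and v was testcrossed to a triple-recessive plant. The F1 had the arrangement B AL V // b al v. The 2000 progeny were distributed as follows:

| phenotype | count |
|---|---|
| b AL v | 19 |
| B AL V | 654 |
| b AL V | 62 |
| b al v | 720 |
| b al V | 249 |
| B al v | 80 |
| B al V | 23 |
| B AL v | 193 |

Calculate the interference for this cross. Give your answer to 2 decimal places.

0.06

The two rarest classes, B al V and b AL v, are the double crossovers. Comparing them with the parentals, only the al allele has switched, so al is the middle locus and the order is v – al – b.
v–al: (442 + 42)/2000 = 0.2420; al–b: (142 + 42)/2000 = 0.0920.
Expected DCO frequency = 0.2420 × 0.0920 ≈ 0.02226; observed = 42/2000 ≈ 0.02100.
Coefficient of coincidence = 0.02100/0.02226 ≈ 0.94; interference = 1 − 0.94 = 0.06.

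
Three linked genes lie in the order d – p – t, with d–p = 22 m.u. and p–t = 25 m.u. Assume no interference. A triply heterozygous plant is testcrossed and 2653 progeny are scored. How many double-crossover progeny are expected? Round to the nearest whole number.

Map distances give recombination frequencies of 0.220 and 0.250 for the two intervals.
With no interference, expected double-crossover frequency = 0.220 × 0.250 = 0.05500.
Expected number = 0.05500 × 2653 = 145.91 ≈ 146.

146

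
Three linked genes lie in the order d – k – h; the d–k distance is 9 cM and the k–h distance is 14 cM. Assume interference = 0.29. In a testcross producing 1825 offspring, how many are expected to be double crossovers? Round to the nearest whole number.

16

Map distances give recombination frequencies of 0.090 and 0.140 for the two intervals.
With interference 0.29 (so coincidence = 0.71), expected double-crossover frequency = 0.090 × 0.140 × 0.71 = 0.00895.
Expected number = 0.00895 × 1825 = 16.33 ≈ 16.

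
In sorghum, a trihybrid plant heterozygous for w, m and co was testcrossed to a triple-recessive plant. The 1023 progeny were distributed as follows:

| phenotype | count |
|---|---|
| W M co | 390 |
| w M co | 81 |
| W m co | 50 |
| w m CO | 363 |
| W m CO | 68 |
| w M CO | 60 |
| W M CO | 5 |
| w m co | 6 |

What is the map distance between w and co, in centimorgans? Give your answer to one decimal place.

15.6 centimorgans

The two most frequent reciprocal classes, W M co and w m CO, are the parental types, so the F1 was W M co / w m CO.
The two rarest classes, W M CO and w m co, are the double crossovers. Comparing them with the parentals, only the co allele has switched, so co is the middle locus and the order is m – co – w.
Crossovers in the co–w interval produce the single-crossover classes w M co and W m CO (81 + 68 = 149) plus the double crossovers (11).
RF(co–w) = (149 + 11) / 1023 = 160/1023 = 0.1564 → 15.6 centimorgans.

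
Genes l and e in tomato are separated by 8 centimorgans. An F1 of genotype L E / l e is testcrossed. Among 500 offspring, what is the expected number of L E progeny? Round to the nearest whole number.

230

A map distance of 8 centimorgans corresponds to a recombination frequency of 0.080.
The F1 is L E / l e, so L E is a parental gamete class with expected frequency (1 − r)/2 = 0.920/2 = 0.4600.
Expected number = 0.4600 × 500 = 230.00 ≈ 230.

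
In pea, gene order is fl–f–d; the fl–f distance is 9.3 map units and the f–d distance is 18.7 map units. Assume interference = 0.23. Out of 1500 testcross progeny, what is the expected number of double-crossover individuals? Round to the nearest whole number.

20

Map distances give recombination frequencies of 0.093 and 0.187 for the two intervals.
With interference 0.23 (so coincidence = 0.77), expected double-crossover frequency = 0.093 × 0.187 × 0.77 = 0.01339.
Expected number = 0.01339 × 1500 = 20.09 ≈ 20.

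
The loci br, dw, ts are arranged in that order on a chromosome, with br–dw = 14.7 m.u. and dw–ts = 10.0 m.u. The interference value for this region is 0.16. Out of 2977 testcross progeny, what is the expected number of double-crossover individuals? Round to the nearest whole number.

Map distances give recombination frequencies of 0.147 and 0.100 for the two intervals.
With interference 0.16 (so coincidence = 0.84), expected double-crossover frequency = 0.147 × 0.100 × 0.84 = 0.01235.
Expected number = 0.01235 × 2977 = 36.76 ≈ 37.

37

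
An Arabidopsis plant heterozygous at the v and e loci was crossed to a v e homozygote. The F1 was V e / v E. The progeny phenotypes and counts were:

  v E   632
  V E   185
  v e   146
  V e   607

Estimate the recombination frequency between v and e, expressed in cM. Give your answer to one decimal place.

The recombinant classes are V E and v e: 185 + 146 = 331.
Recombination frequency = 331/1570 = 0.2108 ≈ 21.1%, i.e. 21.1 cM.

21.1 cM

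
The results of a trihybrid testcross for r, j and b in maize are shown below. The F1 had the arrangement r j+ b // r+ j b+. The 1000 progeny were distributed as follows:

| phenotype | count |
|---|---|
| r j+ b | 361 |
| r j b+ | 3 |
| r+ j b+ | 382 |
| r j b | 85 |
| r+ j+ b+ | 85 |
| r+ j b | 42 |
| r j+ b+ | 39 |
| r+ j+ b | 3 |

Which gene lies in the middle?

The two rarest classes, r+ j+ b and r j b+, are the double crossovers. Comparing them with the parentals, only the r allele has switched, so r is the middle locus and the order is b – r – j.

r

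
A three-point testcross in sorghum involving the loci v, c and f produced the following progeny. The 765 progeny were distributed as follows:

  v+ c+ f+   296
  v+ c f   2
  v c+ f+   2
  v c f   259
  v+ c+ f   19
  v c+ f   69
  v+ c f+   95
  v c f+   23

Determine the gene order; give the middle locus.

The two most frequent reciprocal classes, v+ c+ f+ and v c f, are the parental types, so the F1 was v+ c+ f+ / v c f.
The two rarest classes, v c+ f+ and v+ c f, are the double crossovers. Comparing them with the parentals, only the v allele has switched, so v is the middle locus and the order is c – v – f.

v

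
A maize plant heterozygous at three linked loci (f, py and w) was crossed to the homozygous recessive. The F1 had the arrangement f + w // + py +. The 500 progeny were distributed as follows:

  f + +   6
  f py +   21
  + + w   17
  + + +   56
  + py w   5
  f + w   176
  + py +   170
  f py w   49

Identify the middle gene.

w

The two rarest classes, f + + and + py w, are the double crossovers. Comparing them with the parentals, only the w allele has switched, so w is the middle locus and the order is py – w – f.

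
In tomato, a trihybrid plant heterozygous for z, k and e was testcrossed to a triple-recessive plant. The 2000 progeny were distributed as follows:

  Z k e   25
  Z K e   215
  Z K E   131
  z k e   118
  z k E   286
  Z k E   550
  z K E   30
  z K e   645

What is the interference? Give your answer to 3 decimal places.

The two most frequent reciprocal classes, z K e and Z k E, are the parental types, so the F1 was z K e / Z k E.
The two rarest classes, z K E and Z k e, are the double crossovers. Comparing them with the parentals, only the e allele has switched, so e is the middle locus and the order is z – e – k.
z–e: (501 + 55)/2000 = 0.2780; e–k: (249 + 55)/2000 = 0.1520.
Expected DCO frequency = 0.2780 × 0.1520 ≈ 0.04226; observed = 55/2000 ≈ 0.02750.
Coefficient of coincidence = 0.02750/0.04226 ≈ 0.651; interference = 1 − 0.651 = 0.349.

0.349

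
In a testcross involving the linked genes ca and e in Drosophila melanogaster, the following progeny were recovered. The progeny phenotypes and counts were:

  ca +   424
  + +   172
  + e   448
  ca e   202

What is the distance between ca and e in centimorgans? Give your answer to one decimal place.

30.0 centimorgans

The two most frequent classes, + e (448) and ca + (424), are the parental types, so the F1 was + e / ca +.
The recombinant classes are + + and ca e: 172 + 202 = 374.
Recombination frequency = 374/1246 = 0.3002 ≈ 30.0%, i.e. 30.0 centimorgans.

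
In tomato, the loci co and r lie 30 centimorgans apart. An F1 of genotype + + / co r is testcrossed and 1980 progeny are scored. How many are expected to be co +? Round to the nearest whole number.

A map distance of 30 centimorgans corresponds to a recombination frequency of 0.300.
The F1 is + + / co r, so co + is a recombinant gamete class with expected frequency r/2 = 0.300/2 = 0.1500.
Expected number = 0.1500 × 1980 = 297.00 ≈ 297.

297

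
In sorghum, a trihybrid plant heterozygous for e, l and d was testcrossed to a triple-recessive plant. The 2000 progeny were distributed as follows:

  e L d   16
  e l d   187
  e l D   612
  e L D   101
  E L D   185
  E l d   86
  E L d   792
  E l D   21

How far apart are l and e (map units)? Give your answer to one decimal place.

The two most frequent reciprocal classes, E L d and e l D, are the parental types, so the F1 was E L d / e l D.
The two rarest classes, e L d and E l D, are the double crossovers. Comparing them with the parentals, only the e allele has switched, so e is the middle locus and the order is d – e – l.
Crossovers in the e–l interval produce the single-crossover classes E l d and e L D (86 + 101 = 187) plus the double crossovers (37).
RF(e–l) = (187 + 37) / 2000 = 224/2000 = 0.1120 → 11.2 map units.

11.2 map units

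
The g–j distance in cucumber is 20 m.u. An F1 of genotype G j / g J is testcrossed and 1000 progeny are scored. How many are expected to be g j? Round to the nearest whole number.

100

A map distance of 20 m.u. corresponds to a recombination frequency of 0.200.
The F1 is G j / g J, so g j is a recombinant gamete class with expected frequency r/2 = 0.200/2 = 0.1000.
Expected number = 0.1000 × 1000 = 100.00 ≈ 100.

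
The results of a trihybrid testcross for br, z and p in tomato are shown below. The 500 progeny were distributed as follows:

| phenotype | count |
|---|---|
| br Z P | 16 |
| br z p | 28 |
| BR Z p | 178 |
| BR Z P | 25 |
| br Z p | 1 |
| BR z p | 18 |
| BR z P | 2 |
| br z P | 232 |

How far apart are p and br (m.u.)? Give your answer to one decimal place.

The two most frequent reciprocal classes, BR Z p and br z P, are the parental types, so the F1 was BR Z p / br z P.
The two rarest classes, br Z p and BR z P, are the double crossovers. Comparing them with the parentals, only the br allele has switched, so br is the middle locus and the order is z – br – p.
Crossovers in the br–p interval produce the single-crossover classes BR Z P and br z p (25 + 28 = 53) plus the double crossovers (3).
RF(br–p) = (53 + 3) / 500 = 56/500 = 0.1120 → 11.2 m.u.

11.2 m.u.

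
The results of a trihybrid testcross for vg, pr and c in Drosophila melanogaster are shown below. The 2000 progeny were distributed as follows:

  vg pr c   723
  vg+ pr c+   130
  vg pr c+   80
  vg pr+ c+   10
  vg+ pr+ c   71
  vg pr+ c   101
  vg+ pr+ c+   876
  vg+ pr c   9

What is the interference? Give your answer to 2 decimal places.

0.11

The two most frequent reciprocal classes, vg+ pr+ c+ and vg pr c, are the parental types, so the F1 was vg+ pr+ c+ / vg pr c.
The two rarest classes, vg pr+ c+ and vg+ pr c, are the double crossovers. Comparing them with the parentals, only the vg allele has switched, so vg is the middle locus and the order is pr – vg – c.
pr–vg: (231 + 19)/2000 = 0.1250; vg–c: (151 + 19)/2000 = 0.0850.
Expected DCO frequency = 0.1250 × 0.0850 ≈ 0.01063; observed = 19/2000 ≈ 0.00950.
Coefficient of coincidence = 0.00950/0.01063 ≈ 0.89; interference = 1 − 0.89 = 0.11.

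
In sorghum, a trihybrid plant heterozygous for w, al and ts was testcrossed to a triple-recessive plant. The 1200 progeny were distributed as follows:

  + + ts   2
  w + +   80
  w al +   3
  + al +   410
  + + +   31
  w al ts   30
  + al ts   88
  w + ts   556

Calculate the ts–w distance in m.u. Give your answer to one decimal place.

The two most frequent reciprocal classes, w + ts and + al +, are the parental types, so the F1 was w + ts / + al +.
The two rarest classes, + + ts and w al +, are the double crossovers. Comparing them with the parentals, only the w allele has switched, so w is the middle locus and the order is ts – w – al.
Crossovers in the ts–w interval produce the single-crossover classes w + + and + al ts (80 + 88 = 168) plus the double crossovers (5).
RF(ts–w) = (168 + 5) / 1200 = 173/1200 = 0.1442 → 14.4 m.u.

14.4 m.u.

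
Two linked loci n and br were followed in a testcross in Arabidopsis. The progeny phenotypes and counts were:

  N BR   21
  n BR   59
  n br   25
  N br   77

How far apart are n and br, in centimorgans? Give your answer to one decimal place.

25.3 centimorgans

The two most frequent classes, N br (77) and n BR (59), are the parental types, so the F1 was N br / n BR.
The recombinant classes are N BR and n br: 21 + 25 = 46.
Recombination frequency = 46/182 = 0.2527 ≈ 25.3%, i.e. 25.3 centimorgans.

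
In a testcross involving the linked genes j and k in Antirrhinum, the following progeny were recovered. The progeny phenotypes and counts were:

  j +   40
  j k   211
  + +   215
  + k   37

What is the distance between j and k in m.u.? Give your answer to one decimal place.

The two most frequent classes, + + (215) and j k (211), are the parental types, so the F1 was + + / j k.
The recombinant classes are + k and j +: 37 + 40 = 77.
Recombination frequency = 77/503 = 0.1531 ≈ 15.3%, i.e. 15.3 m.u.

15.3 m.u.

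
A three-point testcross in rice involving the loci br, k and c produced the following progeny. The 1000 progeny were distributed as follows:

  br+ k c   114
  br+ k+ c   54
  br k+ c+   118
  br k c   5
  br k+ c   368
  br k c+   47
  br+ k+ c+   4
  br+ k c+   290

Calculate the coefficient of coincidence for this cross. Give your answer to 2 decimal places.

The two most frequent reciprocal classes, br k+ c and br+ k c+, are the parental types, so the F1 was br k+ c / br+ k c+.
The two rarest classes, br k c and br+ k+ c+, are the double crossovers. Comparing them with the parentals, only the k allele has switched, so k is the middle locus and the order is br – k – c.
br–k: (101 + 9)/1000 = 0.1100; k–c: (232 + 9)/1000 = 0.2410.
Expected DCO frequency = 0.1100 × 0.2410 ≈ 0.02651; observed = 9/1000 ≈ 0.00900.
Coefficient of coincidence = 0.00900/0.02651 ≈ 0.34.

0.34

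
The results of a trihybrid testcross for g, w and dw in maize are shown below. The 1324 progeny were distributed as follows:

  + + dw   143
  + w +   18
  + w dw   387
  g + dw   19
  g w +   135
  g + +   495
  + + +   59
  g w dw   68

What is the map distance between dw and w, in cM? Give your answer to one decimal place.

The two most frequent reciprocal classes, g + + and + w dw, are the parental types, so the F1 was g + + / + w dw.
The two rarest classes, g + dw and + w +, are the double crossovers. Comparing them with the parentals, only the dw allele has switched, so dw is the middle locus and the order is g – dw – w.
Crossovers in the dw–w interval produce the single-crossover classes g w + and + + dw (135 + 143 = 278) plus the double crossovers (37).
RF(dw–w) = (278 + 37) / 1324 = 315/1324 = 0.2379 → 23.8 cM.

23.8 cM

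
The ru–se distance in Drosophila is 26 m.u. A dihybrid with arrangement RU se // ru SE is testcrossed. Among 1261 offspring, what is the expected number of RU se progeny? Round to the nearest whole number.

467

A map distance of 26 m.u. corresponds to a recombination frequency of 0.260.
The F1 is RU se / ru SE, so RU se is a parental gamete class with expected frequency (1 − r)/2 = 0.740/2 = 0.3700.
Expected number = 0.3700 × 1261 = 466.57 ≈ 467.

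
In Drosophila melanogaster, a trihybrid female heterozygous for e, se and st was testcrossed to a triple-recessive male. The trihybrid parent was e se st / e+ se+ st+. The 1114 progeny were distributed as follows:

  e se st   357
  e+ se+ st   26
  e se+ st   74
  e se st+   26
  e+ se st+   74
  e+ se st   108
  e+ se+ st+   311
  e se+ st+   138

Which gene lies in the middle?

The two rarest classes, e se st+ and e+ se+ st, are the double crossovers. Comparing them with the parentals, only the st allele has switched, so st is the middle locus and the order is e – st – se.

st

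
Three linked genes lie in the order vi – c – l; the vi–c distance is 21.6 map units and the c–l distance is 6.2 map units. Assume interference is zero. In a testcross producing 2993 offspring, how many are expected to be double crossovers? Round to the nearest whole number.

Map distances give recombination frequencies of 0.216 and 0.062 for the two intervals.
With no interference, expected double-crossover frequency = 0.216 × 0.062 = 0.01339.
Expected number = 0.01339 × 2993 = 40.08 ≈ 40.

40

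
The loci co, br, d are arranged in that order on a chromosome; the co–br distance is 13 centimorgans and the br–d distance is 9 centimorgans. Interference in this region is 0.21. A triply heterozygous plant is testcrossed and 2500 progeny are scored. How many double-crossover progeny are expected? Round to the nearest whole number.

23

Map distances give recombination frequencies of 0.130 and 0.090 for the two intervals.
With interference 0.21 (so coincidence = 0.79), expected double-crossover frequency = 0.130 × 0.090 × 0.79 = 0.00924.
Expected number = 0.00924 × 2500 = 23.11 ≈ 23.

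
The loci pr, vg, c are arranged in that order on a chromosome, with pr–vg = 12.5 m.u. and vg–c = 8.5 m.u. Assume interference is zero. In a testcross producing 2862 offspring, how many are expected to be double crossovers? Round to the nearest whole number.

Map distances give recombination frequencies of 0.125 and 0.085 for the two intervals.
With no interference, expected double-crossover frequency = 0.125 × 0.085 = 0.01063.
Expected number = 0.01063 × 2862 = 30.41 ≈ 30.

30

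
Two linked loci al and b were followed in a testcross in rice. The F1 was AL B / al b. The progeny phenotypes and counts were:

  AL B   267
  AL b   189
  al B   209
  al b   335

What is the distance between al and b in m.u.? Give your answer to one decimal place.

39.8 m.u.

The recombinant classes are AL b and al B: 189 + 209 = 398.
Recombination frequency = 398/1000 = 0.3980 ≈ 39.8%, i.e. 39.8 m.u.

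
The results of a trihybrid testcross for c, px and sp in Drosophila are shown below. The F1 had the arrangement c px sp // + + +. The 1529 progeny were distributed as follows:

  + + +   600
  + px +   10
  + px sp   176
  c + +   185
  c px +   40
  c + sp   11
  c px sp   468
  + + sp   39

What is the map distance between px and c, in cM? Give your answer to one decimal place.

25.0 cM

The two rarest classes, c + sp and + px +, are the double crossovers. Comparing them with the parentals, only the px allele has switched, so px is the middle locus and the order is c – px – sp.
Crossovers in the c–px interval produce the single-crossover classes + px sp and c + + (176 + 185 = 361) plus the double crossovers (21).
RF(c–px) = (361 + 21) / 1529 = 382/1529 = 0.2498 → 25.0 cM.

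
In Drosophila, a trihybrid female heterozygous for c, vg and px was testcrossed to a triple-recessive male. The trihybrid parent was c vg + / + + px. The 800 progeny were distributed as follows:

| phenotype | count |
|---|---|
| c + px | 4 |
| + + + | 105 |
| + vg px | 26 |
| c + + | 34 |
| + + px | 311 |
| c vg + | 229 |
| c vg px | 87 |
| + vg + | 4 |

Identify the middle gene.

The two rarest classes, + vg + and c + px, are the double crossovers. Comparing them with the parentals, only the c allele has switched, so c is the middle locus and the order is px – c – vg.

c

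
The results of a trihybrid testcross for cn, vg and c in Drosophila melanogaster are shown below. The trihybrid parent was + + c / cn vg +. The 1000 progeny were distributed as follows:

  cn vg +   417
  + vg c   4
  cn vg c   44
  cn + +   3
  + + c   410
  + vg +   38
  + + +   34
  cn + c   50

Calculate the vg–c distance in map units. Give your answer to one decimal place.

The two rarest classes, + vg c and cn + +, are the double crossovers. Comparing them with the parentals, only the vg allele has switched, so vg is the middle locus and the order is cn – vg – c.
Crossovers in the vg–c interval produce the single-crossover classes + + + and cn vg c (34 + 44 = 78) plus the double crossovers (7).
RF(vg–c) = (78 + 7) / 1000 = 85/1000 = 0.0850 → 8.5 map units.

8.5 map units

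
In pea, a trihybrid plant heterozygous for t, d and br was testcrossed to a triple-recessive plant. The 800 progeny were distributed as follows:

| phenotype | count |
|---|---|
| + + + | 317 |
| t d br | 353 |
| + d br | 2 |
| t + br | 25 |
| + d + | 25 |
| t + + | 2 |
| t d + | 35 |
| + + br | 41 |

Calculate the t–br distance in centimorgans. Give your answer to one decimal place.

The two most frequent reciprocal classes, t d br and + + +, are the parental types, so the F1 was t d br / + + +.
The two rarest classes, + d br and t + +, are the double crossovers. Comparing them with the parentals, only the t allele has switched, so t is the middle locus and the order is d – t – br.
Crossovers in the t–br interval produce the single-crossover classes t d + and + + br (35 + 41 = 76) plus the double crossovers (4).
RF(t–br) = (76 + 4) / 800 = 80/800 = 0.1000 → 10.0 centimorgans.

10.0 centimorgans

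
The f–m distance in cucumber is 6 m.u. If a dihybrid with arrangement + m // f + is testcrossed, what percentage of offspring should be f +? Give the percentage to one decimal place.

A map distance of 6 m.u. corresponds to a recombination frequency of 0.060.
The F1 is + m / f +, so f + is a parental gamete class with expected frequency (1 − r)/2 = 0.940/2 = 0.4700.
That is 0.4700 = 47.0% of the progeny.

47.0%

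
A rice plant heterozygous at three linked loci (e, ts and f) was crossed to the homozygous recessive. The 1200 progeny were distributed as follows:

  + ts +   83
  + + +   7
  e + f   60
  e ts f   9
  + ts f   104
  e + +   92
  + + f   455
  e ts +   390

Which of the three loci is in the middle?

The two most frequent reciprocal classes, e ts + and + + f, are the parental types, so the F1 was e ts + / + + f.
The two rarest classes, e ts f and + + +, are the double crossovers. Comparing them with the parentals, only the f allele has switched, so f is the middle locus and the order is e – f – ts.

f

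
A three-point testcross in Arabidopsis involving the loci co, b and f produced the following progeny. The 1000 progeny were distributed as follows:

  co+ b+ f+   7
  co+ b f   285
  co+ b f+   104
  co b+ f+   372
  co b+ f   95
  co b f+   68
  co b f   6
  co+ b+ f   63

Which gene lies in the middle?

co

The two most frequent reciprocal classes, co+ b f and co b+ f+, are the parental types, so the F1 was co+ b f / co b+ f+.
The two rarest classes, co b f and co+ b+ f+, are the double crossovers. Comparing them with the parentals, only the co allele has switched, so co is the middle locus and the order is f – co – b.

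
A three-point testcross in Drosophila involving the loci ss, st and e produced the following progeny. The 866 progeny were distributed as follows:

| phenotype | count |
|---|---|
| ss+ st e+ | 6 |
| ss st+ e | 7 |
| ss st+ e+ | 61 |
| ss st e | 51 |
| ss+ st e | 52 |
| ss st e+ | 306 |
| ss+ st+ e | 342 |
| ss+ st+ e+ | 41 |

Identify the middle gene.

The two most frequent reciprocal classes, ss st e+ and ss+ st+ e, are the parental types, so the F1 was ss st e+ / ss+ st+ e.
The two rarest classes, ss+ st e+ and ss st+ e, are the double crossovers. Comparing them with the parentals, only the ss allele has switched, so ss is the middle locus and the order is e – ss – st.

ss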